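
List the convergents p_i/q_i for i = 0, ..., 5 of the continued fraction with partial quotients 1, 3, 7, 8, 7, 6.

1/1, 4/3, 29/22, 236/179, 1681/1275, 10322/7829

Using the convergent recurrence p_i = a_i*p_{i-1} + p_{i-2}, q_i = a_i*q_{i-1} + q_{i-2} with p_{-2}=0, p_{-1}=1, q_{-2}=1, q_{-1}=0:
  i=0: a_0=1, p_0 = 1*1 + 0 = 1, q_0 = 1*0 + 1 = 1.
  i=1: a_1=3, p_1 = 3*1 + 1 = 4, q_1 = 3*1 + 0 = 3.
  i=2: a_2=7, p_2 = 7*4 + 1 = 29, q_2 = 7*3 + 1 = 22.
  i=3: a_3=8, p_3 = 8*29 + 4 = 236, q_3 = 8*22 + 3 = 179.
  i=4: a_4=7, p_4 = 7*236 + 29 = 1681, q_4 = 7*179 + 22 = 1275.
  i=5: a_5=6, p_5 = 6*1681 + 236 = 10322, q_5 = 6*1275 + 179 = 7829.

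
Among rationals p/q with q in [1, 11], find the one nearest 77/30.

Expand x = 77/30 as a continued fraction with the Euclidean algorithm:
  77 = 2*30 + 17, so a_0 = 2.
  30 = 1*17 + 13, so a_1 = 1.
  17 = 1*13 + 4, so a_2 = 1.
  13 = 3*4 + 1, so a_3 = 3.
  4 = 4*1 + 0, so a_4 = 4.
so x = [2; 1, 1, 3, 4].
Convergents (p_i = a_i*p_{i-1} + p_{i-2}, q_i = a_i*q_{i-1} + q_{i-2} with p_{-2}=0, p_{-1}=1, q_{-2}=1, q_{-1}=0), until the denominator exceeds 11:
  i=0: a_0=2, p_0 = 2*1 + 0 = 2, q_0 = 2*0 + 1 = 1.
  i=1: a_1=1, p_1 = 1*2 + 1 = 3, q_1 = 1*1 + 0 = 1.
  i=2: a_2=1, p_2 = 1*3 + 2 = 5, q_2 = 1*1 + 1 = 2.
  i=3: a_3=3, p_3 = 3*5 + 3 = 18, q_3 = 3*2 + 1 = 7.
  i=4: a_4=4, p_4 = 4*18 + 5 = 77, q_4 = 4*7 + 2 = 30.
q_4 = 30 > 11, so the last convergent with denominator <= 11 is p_3/q_3 = 18/7.
The closest fraction with denominator <= 11 is either p_3/q_3 or the intermediate fraction (k*p_3 + p_2)/(k*q_3 + q_2) with the largest k >= 1 whose denominator stays <= 11; these approach x as k grows, and every other convergent or intermediate fraction in range is farther away.
Largest k: floor((11 - q_2)/q_3) = floor((11 - 2)/7) = 1.
That gives (1*18 + 5)/(1*7 + 2) = 23/9.
Compare the errors: |x - 18/7| = |77*7 - 18*30|/(30*7) = 1/210, and |x - 23/9| = |77*9 - 23*30|/(30*9) = 3/270.
Cross-multiplying, 1*270 = 270 < 630 = 3*210, so 1/210 is smaller: the convergent 18/7 is closer to x than 23/9.

18/7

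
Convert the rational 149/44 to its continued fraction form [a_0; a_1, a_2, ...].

Run the Euclidean algorithm on 149 and 44; the successive quotients are the partial quotients a_0, a_1, ... (each step inverts the fractional part left over by the previous one):
  149 = 3*44 + 17, so a_0 = 3.
  44 = 2*17 + 10, so a_1 = 2.
  17 = 1*10 + 7, so a_2 = 1.
  10 = 1*7 + 3, so a_3 = 1.
  7 = 2*3 + 1, so a_4 = 2.
  3 = 3*1 + 0, so a_5 = 3.
The remainder reaches 0 after 6 divisions, so the expansion has 6 partial quotients, read off in order.

[3; 2, 1, 1, 2, 3]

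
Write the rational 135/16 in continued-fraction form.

[8; 2, 3, 2]

Run the Euclidean algorithm on 135 and 16; the successive quotients are the partial quotients a_0, a_1, ... (each step inverts the fractional part left over by the previous one):
  135 = 8*16 + 7, so a_0 = 8.
  16 = 2*7 + 2, so a_1 = 2.
  7 = 3*2 + 1, so a_2 = 3.
  2 = 2*1 + 0, so a_3 = 2.
The remainder reaches 0 after 4 divisions, so the expansion has 4 partial quotients, read off in order.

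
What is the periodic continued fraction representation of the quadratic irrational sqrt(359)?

[18; (1, 17, 1, 36)]

Write x_i = (sqrt(359) + m_i)/d_i with (m_0, d_0) = (0, 1). a_0 = floor(sqrt(359)) = 18, since 18^2 = 324 <= 359 < 361 = 19^2.
Iterate m_{i+1} = d_i*a_i - m_i, d_{i+1} = (359 - m_{i+1}^2)/d_i, a_{i+1} = floor((a_0 + m_{i+1})/d_{i+1}):
  m_1 = 1*18 - 0 = 18, d_1 = (359 - 18^2)/1 = 35/1 = 35, a_1 = floor((18 + 18)/35) = 1.
  m_2 = 35*1 - 18 = 17, d_2 = (359 - 17^2)/35 = 70/35 = 2, a_2 = floor((18 + 17)/2) = 17.
  m_3 = 2*17 - 17 = 17, d_3 = (359 - 17^2)/2 = 70/2 = 35, a_3 = floor((18 + 17)/35) = 1.
  m_4 = 35*1 - 17 = 18, d_4 = (359 - 18^2)/35 = 35/35 = 1, a_4 = floor((18 + 18)/1) = 36.
  m_5 = 1*36 - 18 = 18, d_5 = (359 - 18^2)/1 = 35/1 = 35: (m_5, d_5) = (m_1, d_1) = (18, 35), so from here the quotients repeat a_1, ..., a_4; the period length is 4.
Hence the expansion of sqrt(359) is a_0 = 18 followed by the repeating block 1, 17, 1, 36 (period 4).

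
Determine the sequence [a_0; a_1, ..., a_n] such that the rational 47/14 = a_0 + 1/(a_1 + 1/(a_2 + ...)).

[3; 2, 1, 4]

Run the Euclidean algorithm on 47 and 14; the successive quotients are the partial quotients a_0, a_1, ... (each step inverts the fractional part left over by the previous one):
  47 = 3*14 + 5, so a_0 = 3.
  14 = 2*5 + 4, so a_1 = 2.
  5 = 1*4 + 1, so a_2 = 1.
  4 = 4*1 + 0, so a_3 = 4.
The remainder reaches 0 after 4 divisions, so the expansion has 4 partial quotients, read off in order.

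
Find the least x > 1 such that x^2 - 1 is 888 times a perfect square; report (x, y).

(x, y) = (149, 5)

First expand sqrt(888) as a continued fraction. With x_i = (sqrt(888) + m_i)/d_i and (m_0, d_0) = (0, 1): a_0 = floor(sqrt(888)) = 29, since 29^2 = 841 <= 888 < 900 = 30^2.
Iterate m_{i+1} = d_i*a_i - m_i, d_{i+1} = (888 - m_{i+1}^2)/d_i, a_{i+1} = floor((a_0 + m_{i+1})/d_{i+1}):
  m_1 = 1*29 - 0 = 29, d_1 = (888 - 29^2)/1 = 47/1 = 47, a_1 = floor((29 + 29)/47) = 1.
  m_2 = 47*1 - 29 = 18, d_2 = (888 - 18^2)/47 = 564/47 = 12, a_2 = floor((29 + 18)/12) = 3.
  m_3 = 12*3 - 18 = 18, d_3 = (888 - 18^2)/12 = 564/12 = 47, a_3 = floor((29 + 18)/47) = 1.
  m_4 = 47*1 - 18 = 29, d_4 = (888 - 29^2)/47 = 47/47 = 1, a_4 = floor((29 + 29)/1) = 58.
  m_5 = 1*58 - 29 = 29, d_5 = (888 - 29^2)/1 = 47/1 = 47: (m_5, d_5) = (m_1, d_1) = (29, 47), so from here the quotients repeat a_1, ..., a_4; the period length is 4.
So sqrt(888) = [29; (1, 3, 1, 58)] with period length k = 4.
k is even, so the fundamental solution of x^2 - 888y^2 = 1 is (p_{k-1}, q_{k-1}) = (p_3, q_3); compute convergents through index 3.
Convergents (p_i = a_i*p_{i-1} + p_{i-2}, q_i = a_i*q_{i-1} + q_{i-2} with p_{-2}=0, p_{-1}=1, q_{-2}=1, q_{-1}=0):
  i=0: a_0=29, p_0 = 29*1 + 0 = 29, q_0 = 29*0 + 1 = 1.
  i=1: a_1=1, p_1 = 1*29 + 1 = 30, q_1 = 1*1 + 0 = 1.
  i=2: a_2=3, p_2 = 3*30 + 29 = 119, q_2 = 3*1 + 1 = 4.
  i=3: a_3=1, p_3 = 1*119 + 30 = 149, q_3 = 1*4 + 1 = 5.
Check: 149^2 - 888*5^2 = 22201 - 22200 = 1, so (x, y) = (149, 5) solves the equation, and by the theorem it is the least positive solution.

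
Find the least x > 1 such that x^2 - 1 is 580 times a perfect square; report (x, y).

(x, y) = (289, 12)

First expand sqrt(580) as a continued fraction. With x_i = (sqrt(580) + m_i)/d_i and (m_0, d_0) = (0, 1): a_0 = floor(sqrt(580)) = 24, since 24^2 = 576 <= 580 < 625 = 25^2.
Iterate m_{i+1} = d_i*a_i - m_i, d_{i+1} = (580 - m_{i+1}^2)/d_i, a_{i+1} = floor((a_0 + m_{i+1})/d_{i+1}):
  m_1 = 1*24 - 0 = 24, d_1 = (580 - 24^2)/1 = 4/1 = 4, a_1 = floor((24 + 24)/4) = 12.
  m_2 = 4*12 - 24 = 24, d_2 = (580 - 24^2)/4 = 4/4 = 1, a_2 = floor((24 + 24)/1) = 48.
  m_3 = 1*48 - 24 = 24, d_3 = (580 - 24^2)/1 = 4/1 = 4: (m_3, d_3) = (m_1, d_1) = (24, 4), so from here the quotients repeat a_1, a_2; the period length is 2.
So sqrt(580) = [24; (12, 48)] with period length k = 2.
k is even, so the fundamental solution of x^2 - 580y^2 = 1 is (p_{k-1}, q_{k-1}) = (p_1, q_1); compute convergents through index 1.
Convergents (p_i = a_i*p_{i-1} + p_{i-2}, q_i = a_i*q_{i-1} + q_{i-2} with p_{-2}=0, p_{-1}=1, q_{-2}=1, q_{-1}=0):
  i=0: a_0=24, p_0 = 24*1 + 0 = 24, q_0 = 24*0 + 1 = 1.
  i=1: a_1=12, p_1 = 12*24 + 1 = 289, q_1 = 12*1 + 0 = 12.
Check: 289^2 - 580*12^2 = 83521 - 83520 = 1, so (x, y) = (289, 12) solves the equation, and by the theorem it is the least positive solution.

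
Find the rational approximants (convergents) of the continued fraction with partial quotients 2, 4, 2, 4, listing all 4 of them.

2/1, 9/4, 20/9, 89/40

Using the convergent recurrence p_i = a_i*p_{i-1} + p_{i-2}, q_i = a_i*q_{i-1} + q_{i-2} with p_{-2}=0, p_{-1}=1, q_{-2}=1, q_{-1}=0:
  i=0: a_0=2, p_0 = 2*1 + 0 = 2, q_0 = 2*0 + 1 = 1.
  i=1: a_1=4, p_1 = 4*2 + 1 = 9, q_1 = 4*1 + 0 = 4.
  i=2: a_2=2, p_2 = 2*9 + 2 = 20, q_2 = 2*4 + 1 = 9.
  i=3: a_3=4, p_3 = 4*20 + 9 = 89, q_3 = 4*9 + 4 = 40.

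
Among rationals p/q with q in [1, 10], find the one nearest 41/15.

Expand x = 41/15 as a continued fraction with the Euclidean algorithm:
  41 = 2*15 + 11, so a_0 = 2.
  15 = 1*11 + 4, so a_1 = 1.
  11 = 2*4 + 3, so a_2 = 2.
  4 = 1*3 + 1, so a_3 = 1.
  3 = 3*1 + 0, so a_4 = 3.
so x = [2; 1, 2, 1, 3].
Convergents (p_i = a_i*p_{i-1} + p_{i-2}, q_i = a_i*q_{i-1} + q_{i-2} with p_{-2}=0, p_{-1}=1, q_{-2}=1, q_{-1}=0), until the denominator exceeds 10:
  i=0: a_0=2, p_0 = 2*1 + 0 = 2, q_0 = 2*0 + 1 = 1.
  i=1: a_1=1, p_1 = 1*2 + 1 = 3, q_1 = 1*1 + 0 = 1.
  i=2: a_2=2, p_2 = 2*3 + 2 = 8, q_2 = 2*1 + 1 = 3.
  i=3: a_3=1, p_3 = 1*8 + 3 = 11, q_3 = 1*3 + 1 = 4.
  i=4: a_4=3, p_4 = 3*11 + 8 = 41, q_4 = 3*4 + 3 = 15.
q_4 = 15 > 10, so the last convergent with denominator <= 10 is p_3/q_3 = 11/4.
The closest fraction with denominator <= 10 is either p_3/q_3 or the intermediate fraction (k*p_3 + p_2)/(k*q_3 + q_2) with the largest k >= 1 whose denominator stays <= 10; these approach x as k grows, and every other convergent or intermediate fraction in range is farther away.
Largest k: floor((10 - q_2)/q_3) = floor((10 - 3)/4) = 1.
That gives (1*11 + 8)/(1*4 + 3) = 19/7.
Compare the errors: |x - 11/4| = |41*4 - 11*15|/(15*4) = 1/60, and |x - 19/7| = |41*7 - 19*15|/(15*7) = 2/105.
Cross-multiplying, 1*105 = 105 < 120 = 2*60, so 1/60 is smaller: the convergent 11/4 is closer to x than 19/7.

11/4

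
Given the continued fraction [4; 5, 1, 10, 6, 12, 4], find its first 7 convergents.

Using the convergent recurrence p_i = a_i*p_{i-1} + p_{i-2}, q_i = a_i*q_{i-1} + q_{i-2} with p_{-2}=0, p_{-1}=1, q_{-2}=1, q_{-1}=0:
  i=0: a_0=4, p_0 = 4*1 + 0 = 4, q_0 = 4*0 + 1 = 1.
  i=1: a_1=5, p_1 = 5*4 + 1 = 21, q_1 = 5*1 + 0 = 5.
  i=2: a_2=1, p_2 = 1*21 + 4 = 25, q_2 = 1*5 + 1 = 6.
  i=3: a_3=10, p_3 = 10*25 + 21 = 271, q_3 = 10*6 + 5 = 65.
  i=4: a_4=6, p_4 = 6*271 + 25 = 1651, q_4 = 6*65 + 6 = 396.
  i=5: a_5=12, p_5 = 12*1651 + 271 = 20083, q_5 = 12*396 + 65 = 4817.
  i=6: a_6=4, p_6 = 4*20083 + 1651 = 81983, q_6 = 4*4817 + 396 = 19664.

4/1, 21/5, 25/6, 271/65, 1651/396, 20083/4817, 81983/19664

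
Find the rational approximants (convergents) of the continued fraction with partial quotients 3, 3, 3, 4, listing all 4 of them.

Using the convergent recurrence p_i = a_i*p_{i-1} + p_{i-2}, q_i = a_i*q_{i-1} + q_{i-2} with p_{-2}=0, p_{-1}=1, q_{-2}=1, q_{-1}=0:
  i=0: a_0=3, p_0 = 3*1 + 0 = 3, q_0 = 3*0 + 1 = 1.
  i=1: a_1=3, p_1 = 3*3 + 1 = 10, q_1 = 3*1 + 0 = 3.
  i=2: a_2=3, p_2 = 3*10 + 3 = 33, q_2 = 3*3 + 1 = 10.
  i=3: a_3=4, p_3 = 4*33 + 10 = 142, q_3 = 4*10 + 3 = 43.

3/1, 10/3, 33/10, 142/43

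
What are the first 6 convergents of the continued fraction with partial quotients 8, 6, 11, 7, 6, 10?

Using the convergent recurrence p_i = a_i*p_{i-1} + p_{i-2}, q_i = a_i*q_{i-1} + q_{i-2} with p_{-2}=0, p_{-1}=1, q_{-2}=1, q_{-1}=0:
  i=0: a_0=8, p_0 = 8*1 + 0 = 8, q_0 = 8*0 + 1 = 1.
  i=1: a_1=6, p_1 = 6*8 + 1 = 49, q_1 = 6*1 + 0 = 6.
  i=2: a_2=11, p_2 = 11*49 + 8 = 547, q_2 = 11*6 + 1 = 67.
  i=3: a_3=7, p_3 = 7*547 + 49 = 3878, q_3 = 7*67 + 6 = 475.
  i=4: a_4=6, p_4 = 6*3878 + 547 = 23815, q_4 = 6*475 + 67 = 2917.
  i=5: a_5=10, p_5 = 10*23815 + 3878 = 242028, q_5 = 10*2917 + 475 = 29645.

8/1, 49/6, 547/67, 3878/475, 23815/2917, 242028/29645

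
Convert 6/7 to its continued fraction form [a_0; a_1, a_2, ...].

[0; 1, 6]

Run the Euclidean algorithm on 6 and 7; the successive quotients are the partial quotients a_0, a_1, ... (each step inverts the fractional part left over by the previous one):
  6 = 0*7 + 6, so a_0 = 0.
  7 = 1*6 + 1, so a_1 = 1.
  6 = 6*1 + 0, so a_2 = 6.
The remainder reaches 0 after 3 divisions, so the expansion has 3 partial quotients, read off in order.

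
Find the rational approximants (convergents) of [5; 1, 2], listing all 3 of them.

Using the convergent recurrence p_i = a_i*p_{i-1} + p_{i-2}, q_i = a_i*q_{i-1} + q_{i-2} with p_{-2}=0, p_{-1}=1, q_{-2}=1, q_{-1}=0:
  i=0: a_0=5, p_0 = 5*1 + 0 = 5, q_0 = 5*0 + 1 = 1.
  i=1: a_1=1, p_1 = 1*5 + 1 = 6, q_1 = 1*1 + 0 = 1.
  i=2: a_2=2, p_2 = 2*6 + 5 = 17, q_2 = 2*1 + 1 = 3.

5/1, 6/1, 17/3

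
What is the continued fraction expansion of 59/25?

Run the Euclidean algorithm on 59 and 25; the successive quotients are the partial quotients a_0, a_1, ... (each step inverts the fractional part left over by the previous one):
  59 = 2*25 + 9, so a_0 = 2.
  25 = 2*9 + 7, so a_1 = 2.
  9 = 1*7 + 2, so a_2 = 1.
  7 = 3*2 + 1, so a_3 = 3.
  2 = 2*1 + 0, so a_4 = 2.
The remainder reaches 0 after 5 divisions, so the expansion has 5 partial quotients, read off in order.

[2; 2, 1, 3, 2]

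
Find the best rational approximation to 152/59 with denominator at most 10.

18/7

Expand x = 152/59 as a continued fraction with the Euclidean algorithm:
  152 = 2*59 + 34, so a_0 = 2.
  59 = 1*34 + 25, so a_1 = 1.
  34 = 1*25 + 9, so a_2 = 1.
  25 = 2*9 + 7, so a_3 = 2.
  9 = 1*7 + 2, so a_4 = 1.
  7 = 3*2 + 1, so a_5 = 3.
  2 = 2*1 + 0, so a_6 = 2.
so x = [2; 1, 1, 2, 1, 3, 2].
Convergents (p_i = a_i*p_{i-1} + p_{i-2}, q_i = a_i*q_{i-1} + q_{i-2} with p_{-2}=0, p_{-1}=1, q_{-2}=1, q_{-1}=0), until the denominator exceeds 10:
  i=0: a_0=2, p_0 = 2*1 + 0 = 2, q_0 = 2*0 + 1 = 1.
  i=1: a_1=1, p_1 = 1*2 + 1 = 3, q_1 = 1*1 + 0 = 1.
  i=2: a_2=1, p_2 = 1*3 + 2 = 5, q_2 = 1*1 + 1 = 2.
  i=3: a_3=2, p_3 = 2*5 + 3 = 13, q_3 = 2*2 + 1 = 5.
  i=4: a_4=1, p_4 = 1*13 + 5 = 18, q_4 = 1*5 + 2 = 7.
  i=5: a_5=3, p_5 = 3*18 + 13 = 67, q_5 = 3*7 + 5 = 26.
q_5 = 26 > 10, so the last convergent with denominator <= 10 is p_4/q_4 = 18/7.
The closest fraction with denominator <= 10 is either p_4/q_4 or the intermediate fraction (k*p_4 + p_3)/(k*q_4 + q_3) with the largest k >= 1 whose denominator stays <= 10; these approach x as k grows, and every other convergent or intermediate fraction in range is farther away.
Largest k: floor((10 - q_3)/q_4) = floor((10 - 5)/7) = 0.
Since k = 0, no intermediate fraction beyond p_4/q_4 has denominator <= 10, so the convergent 18/7 is the closest (its error is |152*7 - 18*59|/(59*7) = 2/413).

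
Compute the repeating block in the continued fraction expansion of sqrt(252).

Write x_i = (sqrt(252) + m_i)/d_i with (m_0, d_0) = (0, 1). a_0 = floor(sqrt(252)) = 15, since 15^2 = 225 <= 252 < 256 = 16^2.
Iterate m_{i+1} = d_i*a_i - m_i, d_{i+1} = (252 - m_{i+1}^2)/d_i, a_{i+1} = floor((a_0 + m_{i+1})/d_{i+1}):
  m_1 = 1*15 - 0 = 15, d_1 = (252 - 15^2)/1 = 27/1 = 27, a_1 = floor((15 + 15)/27) = 1.
  m_2 = 27*1 - 15 = 12, d_2 = (252 - 12^2)/27 = 108/27 = 4, a_2 = floor((15 + 12)/4) = 6.
  m_3 = 4*6 - 12 = 12, d_3 = (252 - 12^2)/4 = 108/4 = 27, a_3 = floor((15 + 12)/27) = 1.
  m_4 = 27*1 - 12 = 15, d_4 = (252 - 15^2)/27 = 27/27 = 1, a_4 = floor((15 + 15)/1) = 30.
  m_5 = 1*30 - 15 = 15, d_5 = (252 - 15^2)/1 = 27/1 = 27: (m_5, d_5) = (m_1, d_1) = (15, 27), so from here the quotients repeat a_1, ..., a_4; the period length is 4.
Hence the expansion of sqrt(252) is a_0 = 15 followed by the repeating block 1, 6, 1, 30 (period 4).

[15; (1, 6, 1, 30)]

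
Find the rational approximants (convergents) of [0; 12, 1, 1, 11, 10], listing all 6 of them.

Using the convergent recurrence p_i = a_i*p_{i-1} + p_{i-2}, q_i = a_i*q_{i-1} + q_{i-2} with p_{-2}=0, p_{-1}=1, q_{-2}=1, q_{-1}=0:
  i=0: a_0=0, p_0 = 0*1 + 0 = 0, q_0 = 0*0 + 1 = 1.
  i=1: a_1=12, p_1 = 12*0 + 1 = 1, q_1 = 12*1 + 0 = 12.
  i=2: a_2=1, p_2 = 1*1 + 0 = 1, q_2 = 1*12 + 1 = 13.
  i=3: a_3=1, p_3 = 1*1 + 1 = 2, q_3 = 1*13 + 12 = 25.
  i=4: a_4=11, p_4 = 11*2 + 1 = 23, q_4 = 11*25 + 13 = 288.
  i=5: a_5=10, p_5 = 10*23 + 2 = 232, q_5 = 10*288 + 25 = 2905.

0/1, 1/12, 1/13, 2/25, 23/288, 232/2905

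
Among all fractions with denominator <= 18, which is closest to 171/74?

37/16

Expand x = 171/74 as a continued fraction with the Euclidean algorithm:
  171 = 2*74 + 23, so a_0 = 2.
  74 = 3*23 + 5, so a_1 = 3.
  23 = 4*5 + 3, so a_2 = 4.
  5 = 1*3 + 2, so a_3 = 1.
  3 = 1*2 + 1, so a_4 = 1.
  2 = 2*1 + 0, so a_5 = 2.
so x = [2; 3, 4, 1, 1, 2].
Convergents (p_i = a_i*p_{i-1} + p_{i-2}, q_i = a_i*q_{i-1} + q_{i-2} with p_{-2}=0, p_{-1}=1, q_{-2}=1, q_{-1}=0), until the denominator exceeds 18:
  i=0: a_0=2, p_0 = 2*1 + 0 = 2, q_0 = 2*0 + 1 = 1.
  i=1: a_1=3, p_1 = 3*2 + 1 = 7, q_1 = 3*1 + 0 = 3.
  i=2: a_2=4, p_2 = 4*7 + 2 = 30, q_2 = 4*3 + 1 = 13.
  i=3: a_3=1, p_3 = 1*30 + 7 = 37, q_3 = 1*13 + 3 = 16.
  i=4: a_4=1, p_4 = 1*37 + 30 = 67, q_4 = 1*16 + 13 = 29.
q_4 = 29 > 18, so the last convergent with denominator <= 18 is p_3/q_3 = 37/16.
The closest fraction with denominator <= 18 is either p_3/q_3 or the intermediate fraction (k*p_3 + p_2)/(k*q_3 + q_2) with the largest k >= 1 whose denominator stays <= 18; these approach x as k grows, and every other convergent or intermediate fraction in range is farther away.
Largest k: floor((18 - q_2)/q_3) = floor((18 - 13)/16) = 0.
Since k = 0, no intermediate fraction beyond p_3/q_3 has denominator <= 18, so the convergent 37/16 is the closest (its error is |171*16 - 37*74|/(74*16) = 2/1184).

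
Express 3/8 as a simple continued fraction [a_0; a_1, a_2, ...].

[0; 2, 1, 2]

Run the Euclidean algorithm on 3 and 8; the successive quotients are the partial quotients a_0, a_1, ... (each step inverts the fractional part left over by the previous one):
  3 = 0*8 + 3, so a_0 = 0.
  8 = 2*3 + 2, so a_1 = 2.
  3 = 1*2 + 1, so a_2 = 1.
  2 = 2*1 + 0, so a_3 = 2.
The remainder reaches 0 after 4 divisions, so the expansion has 4 partial quotients, read off in order.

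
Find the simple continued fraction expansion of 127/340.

Run the Euclidean algorithm on 127 and 340; the successive quotients are the partial quotients a_0, a_1, ... (each step inverts the fractional part left over by the previous one):
  127 = 0*340 + 127, so a_0 = 0.
  340 = 2*127 + 86, so a_1 = 2.
  127 = 1*86 + 41, so a_2 = 1.
  86 = 2*41 + 4, so a_3 = 2.
  41 = 10*4 + 1, so a_4 = 10.
  4 = 4*1 + 0, so a_5 = 4.
The remainder reaches 0 after 6 divisions, so the expansion has 6 partial quotients, read off in order.

[0; 2, 1, 2, 10, 4]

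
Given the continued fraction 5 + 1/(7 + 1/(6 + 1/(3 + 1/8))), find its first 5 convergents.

Using the convergent recurrence p_i = a_i*p_{i-1} + p_{i-2}, q_i = a_i*q_{i-1} + q_{i-2} with p_{-2}=0, p_{-1}=1, q_{-2}=1, q_{-1}=0:
  i=0: a_0=5, p_0 = 5*1 + 0 = 5, q_0 = 5*0 + 1 = 1.
  i=1: a_1=7, p_1 = 7*5 + 1 = 36, q_1 = 7*1 + 0 = 7.
  i=2: a_2=6, p_2 = 6*36 + 5 = 221, q_2 = 6*7 + 1 = 43.
  i=3: a_3=3, p_3 = 3*221 + 36 = 699, q_3 = 3*43 + 7 = 136.
  i=4: a_4=8, p_4 = 8*699 + 221 = 5813, q_4 = 8*136 + 43 = 1131.

5/1, 36/7, 221/43, 699/136, 5813/1131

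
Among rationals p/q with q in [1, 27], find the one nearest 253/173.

19/13

Expand x = 253/173 as a continued fraction with the Euclidean algorithm:
  253 = 1*173 + 80, so a_0 = 1.
  173 = 2*80 + 13, so a_1 = 2.
  80 = 6*13 + 2, so a_2 = 6.
  13 = 6*2 + 1, so a_3 = 6.
  2 = 2*1 + 0, so a_4 = 2.
so x = [1; 2, 6, 6, 2].
Convergents (p_i = a_i*p_{i-1} + p_{i-2}, q_i = a_i*q_{i-1} + q_{i-2} with p_{-2}=0, p_{-1}=1, q_{-2}=1, q_{-1}=0), until the denominator exceeds 27:
  i=0: a_0=1, p_0 = 1*1 + 0 = 1, q_0 = 1*0 + 1 = 1.
  i=1: a_1=2, p_1 = 2*1 + 1 = 3, q_1 = 2*1 + 0 = 2.
  i=2: a_2=6, p_2 = 6*3 + 1 = 19, q_2 = 6*2 + 1 = 13.
  i=3: a_3=6, p_3 = 6*19 + 3 = 117, q_3 = 6*13 + 2 = 80.
q_3 = 80 > 27, so the last convergent with denominator <= 27 is p_2/q_2 = 19/13.
The closest fraction with denominator <= 27 is either p_2/q_2 or the intermediate fraction (k*p_2 + p_1)/(k*q_2 + q_1) with the largest k >= 1 whose denominator stays <= 27; these approach x as k grows, and every other convergent or intermediate fraction in range is farther away.
Largest k: floor((27 - q_1)/q_2) = floor((27 - 2)/13) = 1.
That gives (1*19 + 3)/(1*13 + 2) = 22/15.
Compare the errors: |x - 19/13| = |253*13 - 19*173|/(173*13) = 2/2249, and |x - 22/15| = |253*15 - 22*173|/(173*15) = 11/2595.
Cross-multiplying, 2*2595 = 5190 < 24739 = 11*2249, so 2/2249 is smaller: the convergent 19/13 is closer to x than 22/15.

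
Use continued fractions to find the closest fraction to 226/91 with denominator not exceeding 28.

Expand x = 226/91 as a continued fraction with the Euclidean algorithm:
  226 = 2*91 + 44, so a_0 = 2.
  91 = 2*44 + 3, so a_1 = 2.
  44 = 14*3 + 2, so a_2 = 14.
  3 = 1*2 + 1, so a_3 = 1.
  2 = 2*1 + 0, so a_4 = 2.
so x = [2; 2, 14, 1, 2].
Convergents (p_i = a_i*p_{i-1} + p_{i-2}, q_i = a_i*q_{i-1} + q_{i-2} with p_{-2}=0, p_{-1}=1, q_{-2}=1, q_{-1}=0), until the denominator exceeds 28:
  i=0: a_0=2, p_0 = 2*1 + 0 = 2, q_0 = 2*0 + 1 = 1.
  i=1: a_1=2, p_1 = 2*2 + 1 = 5, q_1 = 2*1 + 0 = 2.
  i=2: a_2=14, p_2 = 14*5 + 2 = 72, q_2 = 14*2 + 1 = 29.
q_2 = 29 > 28, so the last convergent with denominator <= 28 is p_1/q_1 = 5/2.
The closest fraction with denominator <= 28 is either p_1/q_1 or the intermediate fraction (k*p_1 + p_0)/(k*q_1 + q_0) with the largest k >= 1 whose denominator stays <= 28; these approach x as k grows, and every other convergent or intermediate fraction in range is farther away.
Largest k: floor((28 - q_0)/q_1) = floor((28 - 1)/2) = 13.
That gives (13*5 + 2)/(13*2 + 1) = 67/27.
Compare the errors: |x - 5/2| = |226*2 - 5*91|/(91*2) = 3/182, and |x - 67/27| = |226*27 - 67*91|/(91*27) = 5/2457.
Cross-multiplying, 5*182 = 910 < 7371 = 3*2457, so 5/2457 is smaller: the intermediate fraction 67/27 is closer to x than 5/2.

67/27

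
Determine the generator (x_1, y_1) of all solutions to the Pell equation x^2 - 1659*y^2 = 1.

(x, y) = (747655, 18356)

First expand sqrt(1659) as a continued fraction. With x_i = (sqrt(1659) + m_i)/d_i and (m_0, d_0) = (0, 1): a_0 = floor(sqrt(1659)) = 40, since 40^2 = 1600 <= 1659 < 1681 = 41^2.
Iterate m_{i+1} = d_i*a_i - m_i, d_{i+1} = (1659 - m_{i+1}^2)/d_i, a_{i+1} = floor((a_0 + m_{i+1})/d_{i+1}):
  m_1 = 1*40 - 0 = 40, d_1 = (1659 - 40^2)/1 = 59/1 = 59, a_1 = floor((40 + 40)/59) = 1.
  m_2 = 59*1 - 40 = 19, d_2 = (1659 - 19^2)/59 = 1298/59 = 22, a_2 = floor((40 + 19)/22) = 2.
  m_3 = 22*2 - 19 = 25, d_3 = (1659 - 25^2)/22 = 1034/22 = 47, a_3 = floor((40 + 25)/47) = 1.
  m_4 = 47*1 - 25 = 22, d_4 = (1659 - 22^2)/47 = 1175/47 = 25, a_4 = floor((40 + 22)/25) = 2.
  m_5 = 25*2 - 22 = 28, d_5 = (1659 - 28^2)/25 = 875/25 = 35, a_5 = floor((40 + 28)/35) = 1.
  m_6 = 35*1 - 28 = 7, d_6 = (1659 - 7^2)/35 = 1610/35 = 46, a_6 = floor((40 + 7)/46) = 1.
  m_7 = 46*1 - 7 = 39, d_7 = (1659 - 39^2)/46 = 138/46 = 3, a_7 = floor((40 + 39)/3) = 26.
  m_8 = 3*26 - 39 = 39, d_8 = (1659 - 39^2)/3 = 138/3 = 46, a_8 = floor((40 + 39)/46) = 1.
  m_9 = 46*1 - 39 = 7, d_9 = (1659 - 7^2)/46 = 1610/46 = 35, a_9 = floor((40 + 7)/35) = 1.
  m_10 = 35*1 - 7 = 28, d_10 = (1659 - 28^2)/35 = 875/35 = 25, a_10 = floor((40 + 28)/25) = 2.
  m_11 = 25*2 - 28 = 22, d_11 = (1659 - 22^2)/25 = 1175/25 = 47, a_11 = floor((40 + 22)/47) = 1.
  m_12 = 47*1 - 22 = 25, d_12 = (1659 - 25^2)/47 = 1034/47 = 22, a_12 = floor((40 + 25)/22) = 2.
  m_13 = 22*2 - 25 = 19, d_13 = (1659 - 19^2)/22 = 1298/22 = 59, a_13 = floor((40 + 19)/59) = 1.
  m_14 = 59*1 - 19 = 40, d_14 = (1659 - 40^2)/59 = 59/59 = 1, a_14 = floor((40 + 40)/1) = 80.
  m_15 = 1*80 - 40 = 40, d_15 = (1659 - 40^2)/1 = 59/1 = 59: (m_15, d_15) = (m_1, d_1) = (40, 59), so from here the quotients repeat a_1, ..., a_14; the period length is 14.
So sqrt(1659) = [40; (1, 2, 1, 2, 1, 1, 26, 1, 1, 2, 1, 2, 1, 80)] with period length k = 14.
k is even, so the fundamental solution of x^2 - 1659y^2 = 1 is (p_{k-1}, q_{k-1}) = (p_13, q_13); compute convergents through index 13.
Convergents (p_i = a_i*p_{i-1} + p_{i-2}, q_i = a_i*q_{i-1} + q_{i-2} with p_{-2}=0, p_{-1}=1, q_{-2}=1, q_{-1}=0):
  i=0: a_0=40, p_0 = 40*1 + 0 = 40, q_0 = 40*0 + 1 = 1.
  i=1: a_1=1, p_1 = 1*40 + 1 = 41, q_1 = 1*1 + 0 = 1.
  i=2: a_2=2, p_2 = 2*41 + 40 = 122, q_2 = 2*1 + 1 = 3.
  i=3: a_3=1, p_3 = 1*122 + 41 = 163, q_3 = 1*3 + 1 = 4.
  i=4: a_4=2, p_4 = 2*163 + 122 = 448, q_4 = 2*4 + 3 = 11.
  i=5: a_5=1, p_5 = 1*448 + 163 = 611, q_5 = 1*11 + 4 = 15.
  i=6: a_6=1, p_6 = 1*611 + 448 = 1059, q_6 = 1*15 + 11 = 26.
  i=7: a_7=26, p_7 = 26*1059 + 611 = 28145, q_7 = 26*26 + 15 = 691.
  i=8: a_8=1, p_8 = 1*28145 + 1059 = 29204, q_8 = 1*691 + 26 = 717.
  i=9: a_9=1, p_9 = 1*29204 + 28145 = 57349, q_9 = 1*717 + 691 = 1408.
  i=10: a_10=2, p_10 = 2*57349 + 29204 = 143902, q_10 = 2*1408 + 717 = 3533.
  i=11: a_11=1, p_11 = 1*143902 + 57349 = 201251, q_11 = 1*3533 + 1408 = 4941.
  i=12: a_12=2, p_12 = 2*201251 + 143902 = 546404, q_12 = 2*4941 + 3533 = 13415.
  i=13: a_13=1, p_13 = 1*546404 + 201251 = 747655, q_13 = 1*13415 + 4941 = 18356.
Check: 747655^2 - 1659*18356^2 = 558987999025 - 558987999024 = 1, so (x, y) = (747655, 18356) solves the equation, and by the theorem it is the least positive solution.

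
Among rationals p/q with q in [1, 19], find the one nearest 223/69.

42/13

Expand x = 223/69 as a continued fraction with the Euclidean algorithm:
  223 = 3*69 + 16, so a_0 = 3.
  69 = 4*16 + 5, so a_1 = 4.
  16 = 3*5 + 1, so a_2 = 3.
  5 = 5*1 + 0, so a_3 = 5.
so x = [3; 4, 3, 5].
Convergents (p_i = a_i*p_{i-1} + p_{i-2}, q_i = a_i*q_{i-1} + q_{i-2} with p_{-2}=0, p_{-1}=1, q_{-2}=1, q_{-1}=0), until the denominator exceeds 19:
  i=0: a_0=3, p_0 = 3*1 + 0 = 3, q_0 = 3*0 + 1 = 1.
  i=1: a_1=4, p_1 = 4*3 + 1 = 13, q_1 = 4*1 + 0 = 4.
  i=2: a_2=3, p_2 = 3*13 + 3 = 42, q_2 = 3*4 + 1 = 13.
  i=3: a_3=5, p_3 = 5*42 + 13 = 223, q_3 = 5*13 + 4 = 69.
q_3 = 69 > 19, so the last convergent with denominator <= 19 is p_2/q_2 = 42/13.
The closest fraction with denominator <= 19 is either p_2/q_2 or the intermediate fraction (k*p_2 + p_1)/(k*q_2 + q_1) with the largest k >= 1 whose denominator stays <= 19; these approach x as k grows, and every other convergent or intermediate fraction in range is farther away.
Largest k: floor((19 - q_1)/q_2) = floor((19 - 4)/13) = 1.
That gives (1*42 + 13)/(1*13 + 4) = 55/17.
Compare the errors: |x - 42/13| = |223*13 - 42*69|/(69*13) = 1/897, and |x - 55/17| = |223*17 - 55*69|/(69*17) = 4/1173.
Cross-multiplying, 1*1173 = 1173 < 3588 = 4*897, so 1/897 is smaller: the convergent 42/13 is closer to x than 55/17.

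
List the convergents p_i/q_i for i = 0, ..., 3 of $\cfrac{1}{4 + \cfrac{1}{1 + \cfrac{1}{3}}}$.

0/1, 1/4, 1/5, 4/19

Using the convergent recurrence p_i = a_i*p_{i-1} + p_{i-2}, q_i = a_i*q_{i-1} + q_{i-2} with p_{-2}=0, p_{-1}=1, q_{-2}=1, q_{-1}=0:
  i=0: a_0=0, p_0 = 0*1 + 0 = 0, q_0 = 0*0 + 1 = 1.
  i=1: a_1=4, p_1 = 4*0 + 1 = 1, q_1 = 4*1 + 0 = 4.
  i=2: a_2=1, p_2 = 1*1 + 0 = 1, q_2 = 1*4 + 1 = 5.
  i=3: a_3=3, p_3 = 3*1 + 1 = 4, q_3 = 3*5 + 4 = 19.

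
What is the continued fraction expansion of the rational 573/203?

Run the Euclidean algorithm on 573 and 203; the successive quotients are the partial quotients a_0, a_1, ... (each step inverts the fractional part left over by the previous one):
  573 = 2*203 + 167, so a_0 = 2.
  203 = 1*167 + 36, so a_1 = 1.
  167 = 4*36 + 23, so a_2 = 4.
  36 = 1*23 + 13, so a_3 = 1.
  23 = 1*13 + 10, so a_4 = 1.
  13 = 1*10 + 3, so a_5 = 1.
  10 = 3*3 + 1, so a_6 = 3.
  3 = 3*1 + 0, so a_7 = 3.
The remainder reaches 0 after 8 divisions, so the expansion has 8 partial quotients, read off in order.

[2; 1, 4, 1, 1, 1, 3, 3]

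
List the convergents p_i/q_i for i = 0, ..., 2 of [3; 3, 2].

Using the convergent recurrence p_i = a_i*p_{i-1} + p_{i-2}, q_i = a_i*q_{i-1} + q_{i-2} with p_{-2}=0, p_{-1}=1, q_{-2}=1, q_{-1}=0:
  i=0: a_0=3, p_0 = 3*1 + 0 = 3, q_0 = 3*0 + 1 = 1.
  i=1: a_1=3, p_1 = 3*3 + 1 = 10, q_1 = 3*1 + 0 = 3.
  i=2: a_2=2, p_2 = 2*10 + 3 = 23, q_2 = 2*3 + 1 = 7.

3/1, 10/3, 23/7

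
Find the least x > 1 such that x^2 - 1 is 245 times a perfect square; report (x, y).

First expand sqrt(245) as a continued fraction. With x_i = (sqrt(245) + m_i)/d_i and (m_0, d_0) = (0, 1): a_0 = floor(sqrt(245)) = 15, since 15^2 = 225 <= 245 < 256 = 16^2.
Iterate m_{i+1} = d_i*a_i - m_i, d_{i+1} = (245 - m_{i+1}^2)/d_i, a_{i+1} = floor((a_0 + m_{i+1})/d_{i+1}):
  m_1 = 1*15 - 0 = 15, d_1 = (245 - 15^2)/1 = 20/1 = 20, a_1 = floor((15 + 15)/20) = 1.
  m_2 = 20*1 - 15 = 5, d_2 = (245 - 5^2)/20 = 220/20 = 11, a_2 = floor((15 + 5)/11) = 1.
  m_3 = 11*1 - 5 = 6, d_3 = (245 - 6^2)/11 = 209/11 = 19, a_3 = floor((15 + 6)/19) = 1.
  m_4 = 19*1 - 6 = 13, d_4 = (245 - 13^2)/19 = 76/19 = 4, a_4 = floor((15 + 13)/4) = 7.
  m_5 = 4*7 - 13 = 15, d_5 = (245 - 15^2)/4 = 20/4 = 5, a_5 = floor((15 + 15)/5) = 6.
  m_6 = 5*6 - 15 = 15, d_6 = (245 - 15^2)/5 = 20/5 = 4, a_6 = floor((15 + 15)/4) = 7.
  m_7 = 4*7 - 15 = 13, d_7 = (245 - 13^2)/4 = 76/4 = 19, a_7 = floor((15 + 13)/19) = 1.
  m_8 = 19*1 - 13 = 6, d_8 = (245 - 6^2)/19 = 209/19 = 11, a_8 = floor((15 + 6)/11) = 1.
  m_9 = 11*1 - 6 = 5, d_9 = (245 - 5^2)/11 = 220/11 = 20, a_9 = floor((15 + 5)/20) = 1.
  m_10 = 20*1 - 5 = 15, d_10 = (245 - 15^2)/20 = 20/20 = 1, a_10 = floor((15 + 15)/1) = 30.
  m_11 = 1*30 - 15 = 15, d_11 = (245 - 15^2)/1 = 20/1 = 20: (m_11, d_11) = (m_1, d_1) = (15, 20), so from here the quotients repeat a_1, ..., a_10; the period length is 10.
So sqrt(245) = [15; (1, 1, 1, 7, 6, 7, 1, 1, 1, 30)] with period length k = 10.
k is even, so the fundamental solution of x^2 - 245y^2 = 1 is (p_{k-1}, q_{k-1}) = (p_9, q_9); compute convergents through index 9.
Convergents (p_i = a_i*p_{i-1} + p_{i-2}, q_i = a_i*q_{i-1} + q_{i-2} with p_{-2}=0, p_{-1}=1, q_{-2}=1, q_{-1}=0):
  i=0: a_0=15, p_0 = 15*1 + 0 = 15, q_0 = 15*0 + 1 = 1.
  i=1: a_1=1, p_1 = 1*15 + 1 = 16, q_1 = 1*1 + 0 = 1.
  i=2: a_2=1, p_2 = 1*16 + 15 = 31, q_2 = 1*1 + 1 = 2.
  i=3: a_3=1, p_3 = 1*31 + 16 = 47, q_3 = 1*2 + 1 = 3.
  i=4: a_4=7, p_4 = 7*47 + 31 = 360, q_4 = 7*3 + 2 = 23.
  i=5: a_5=6, p_5 = 6*360 + 47 = 2207, q_5 = 6*23 + 3 = 141.
  i=6: a_6=7, p_6 = 7*2207 + 360 = 15809, q_6 = 7*141 + 23 = 1010.
  i=7: a_7=1, p_7 = 1*15809 + 2207 = 18016, q_7 = 1*1010 + 141 = 1151.
  i=8: a_8=1, p_8 = 1*18016 + 15809 = 33825, q_8 = 1*1151 + 1010 = 2161.
  i=9: a_9=1, p_9 = 1*33825 + 18016 = 51841, q_9 = 1*2161 + 1151 = 3312.
Check: 51841^2 - 245*3312^2 = 2687489281 - 2687489280 = 1, so (x, y) = (51841, 3312) solves the equation, and by the theorem it is the least positive solution.

(x, y) = (51841, 3312)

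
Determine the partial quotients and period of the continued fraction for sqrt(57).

[7; (1, 1, 4, 1, 1, 14)]

Write x_i = (sqrt(57) + m_i)/d_i with (m_0, d_0) = (0, 1). a_0 = floor(sqrt(57)) = 7, since 7^2 = 49 <= 57 < 64 = 8^2.
Iterate m_{i+1} = d_i*a_i - m_i, d_{i+1} = (57 - m_{i+1}^2)/d_i, a_{i+1} = floor((a_0 + m_{i+1})/d_{i+1}):
  m_1 = 1*7 - 0 = 7, d_1 = (57 - 7^2)/1 = 8/1 = 8, a_1 = floor((7 + 7)/8) = 1.
  m_2 = 8*1 - 7 = 1, d_2 = (57 - 1^2)/8 = 56/8 = 7, a_2 = floor((7 + 1)/7) = 1.
  m_3 = 7*1 - 1 = 6, d_3 = (57 - 6^2)/7 = 21/7 = 3, a_3 = floor((7 + 6)/3) = 4.
  m_4 = 3*4 - 6 = 6, d_4 = (57 - 6^2)/3 = 21/3 = 7, a_4 = floor((7 + 6)/7) = 1.
  m_5 = 7*1 - 6 = 1, d_5 = (57 - 1^2)/7 = 56/7 = 8, a_5 = floor((7 + 1)/8) = 1.
  m_6 = 8*1 - 1 = 7, d_6 = (57 - 7^2)/8 = 8/8 = 1, a_6 = floor((7 + 7)/1) = 14.
  m_7 = 1*14 - 7 = 7, d_7 = (57 - 7^2)/1 = 8/1 = 8: (m_7, d_7) = (m_1, d_1) = (7, 8), so from here the quotients repeat a_1, ..., a_6; the period length is 6.
Hence the expansion of sqrt(57) is a_0 = 7 followed by the repeating block 1, 1, 4, 1, 1, 14 (period 6).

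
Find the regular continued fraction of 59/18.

Run the Euclidean algorithm on 59 and 18; the successive quotients are the partial quotients a_0, a_1, ... (each step inverts the fractional part left over by the previous one):
  59 = 3*18 + 5, so a_0 = 3.
  18 = 3*5 + 3, so a_1 = 3.
  5 = 1*3 + 2, so a_2 = 1.
  3 = 1*2 + 1, so a_3 = 1.
  2 = 2*1 + 0, so a_4 = 2.
The remainder reaches 0 after 5 divisions, so the expansion has 5 partial quotients, read off in order.

[3; 3, 1, 1, 2]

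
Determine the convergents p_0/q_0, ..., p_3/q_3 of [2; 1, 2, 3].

Using the convergent recurrence p_i = a_i*p_{i-1} + p_{i-2}, q_i = a_i*q_{i-1} + q_{i-2} with p_{-2}=0, p_{-1}=1, q_{-2}=1, q_{-1}=0:
  i=0: a_0=2, p_0 = 2*1 + 0 = 2, q_0 = 2*0 + 1 = 1.
  i=1: a_1=1, p_1 = 1*2 + 1 = 3, q_1 = 1*1 + 0 = 1.
  i=2: a_2=2, p_2 = 2*3 + 2 = 8, q_2 = 2*1 + 1 = 3.
  i=3: a_3=3, p_3 = 3*8 + 3 = 27, q_3 = 3*3 + 1 = 10.

2/1, 3/1, 8/3, 27/10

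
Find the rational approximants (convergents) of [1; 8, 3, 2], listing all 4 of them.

1/1, 9/8, 28/25, 65/58

Using the convergent recurrence p_i = a_i*p_{i-1} + p_{i-2}, q_i = a_i*q_{i-1} + q_{i-2} with p_{-2}=0, p_{-1}=1, q_{-2}=1, q_{-1}=0:
  i=0: a_0=1, p_0 = 1*1 + 0 = 1, q_0 = 1*0 + 1 = 1.
  i=1: a_1=8, p_1 = 8*1 + 1 = 9, q_1 = 8*1 + 0 = 8.
  i=2: a_2=3, p_2 = 3*9 + 1 = 28, q_2 = 3*8 + 1 = 25.
  i=3: a_3=2, p_3 = 2*28 + 9 = 65, q_3 = 2*25 + 8 = 58.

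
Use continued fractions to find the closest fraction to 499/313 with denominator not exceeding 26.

35/22

Expand x = 499/313 as a continued fraction with the Euclidean algorithm:
  499 = 1*313 + 186, so a_0 = 1.
  313 = 1*186 + 127, so a_1 = 1.
  186 = 1*127 + 59, so a_2 = 1.
  127 = 2*59 + 9, so a_3 = 2.
  59 = 6*9 + 5, so a_4 = 6.
  9 = 1*5 + 4, so a_5 = 1.
  5 = 1*4 + 1, so a_6 = 1.
  4 = 4*1 + 0, so a_7 = 4.
so x = [1; 1, 1, 2, 6, 1, 1, 4].
Convergents (p_i = a_i*p_{i-1} + p_{i-2}, q_i = a_i*q_{i-1} + q_{i-2} with p_{-2}=0, p_{-1}=1, q_{-2}=1, q_{-1}=0), until the denominator exceeds 26:
  i=0: a_0=1, p_0 = 1*1 + 0 = 1, q_0 = 1*0 + 1 = 1.
  i=1: a_1=1, p_1 = 1*1 + 1 = 2, q_1 = 1*1 + 0 = 1.
  i=2: a_2=1, p_2 = 1*2 + 1 = 3, q_2 = 1*1 + 1 = 2.
  i=3: a_3=2, p_3 = 2*3 + 2 = 8, q_3 = 2*2 + 1 = 5.
  i=4: a_4=6, p_4 = 6*8 + 3 = 51, q_4 = 6*5 + 2 = 32.
q_4 = 32 > 26, so the last convergent with denominator <= 26 is p_3/q_3 = 8/5.
The closest fraction with denominator <= 26 is either p_3/q_3 or the intermediate fraction (k*p_3 + p_2)/(k*q_3 + q_2) with the largest k >= 1 whose denominator stays <= 26; these approach x as k grows, and every other convergent or intermediate fraction in range is farther away.
Largest k: floor((26 - q_2)/q_3) = floor((26 - 2)/5) = 4.
That gives (4*8 + 3)/(4*5 + 2) = 35/22.
Compare the errors: |x - 8/5| = |499*5 - 8*313|/(313*5) = 9/1565, and |x - 35/22| = |499*22 - 35*313|/(313*22) = 23/6886.
Cross-multiplying, 23*1565 = 35995 < 61974 = 9*6886, so 23/6886 is smaller: the intermediate fraction 35/22 is closer to x than 8/5.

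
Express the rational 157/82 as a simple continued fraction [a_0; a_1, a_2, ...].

Run the Euclidean algorithm on 157 and 82; the successive quotients are the partial quotients a_0, a_1, ... (each step inverts the fractional part left over by the previous one):
  157 = 1*82 + 75, so a_0 = 1.
  82 = 1*75 + 7, so a_1 = 1.
  75 = 10*7 + 5, so a_2 = 10.
  7 = 1*5 + 2, so a_3 = 1.
  5 = 2*2 + 1, so a_4 = 2.
  2 = 2*1 + 0, so a_5 = 2.
The remainder reaches 0 after 6 divisions, so the expansion has 6 partial quotients, read off in order.

[1; 1, 10, 1, 2, 2]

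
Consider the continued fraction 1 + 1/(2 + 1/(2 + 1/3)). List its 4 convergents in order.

1/1, 3/2, 7/5, 24/17

Using the convergent recurrence p_i = a_i*p_{i-1} + p_{i-2}, q_i = a_i*q_{i-1} + q_{i-2} with p_{-2}=0, p_{-1}=1, q_{-2}=1, q_{-1}=0:
  i=0: a_0=1, p_0 = 1*1 + 0 = 1, q_0 = 1*0 + 1 = 1.
  i=1: a_1=2, p_1 = 2*1 + 1 = 3, q_1 = 2*1 + 0 = 2.
  i=2: a_2=2, p_2 = 2*3 + 1 = 7, q_2 = 2*2 + 1 = 5.
  i=3: a_3=3, p_3 = 3*7 + 3 = 24, q_3 = 3*5 + 2 = 17.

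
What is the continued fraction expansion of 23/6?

Run the Euclidean algorithm on 23 and 6; the successive quotients are the partial quotients a_0, a_1, ... (each step inverts the fractional part left over by the previous one):
  23 = 3*6 + 5, so a_0 = 3.
  6 = 1*5 + 1, so a_1 = 1.
  5 = 5*1 + 0, so a_2 = 5.
The remainder reaches 0 after 3 divisions, so the expansion has 3 partial quotients, read off in order.

[3; 1, 5]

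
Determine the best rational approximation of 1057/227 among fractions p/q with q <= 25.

107/23

Expand x = 1057/227 as a continued fraction with the Euclidean algorithm:
  1057 = 4*227 + 149, so a_0 = 4.
  227 = 1*149 + 78, so a_1 = 1.
  149 = 1*78 + 71, so a_2 = 1.
  78 = 1*71 + 7, so a_3 = 1.
  71 = 10*7 + 1, so a_4 = 10.
  7 = 7*1 + 0, so a_5 = 7.
so x = [4; 1, 1, 1, 10, 7].
Convergents (p_i = a_i*p_{i-1} + p_{i-2}, q_i = a_i*q_{i-1} + q_{i-2} with p_{-2}=0, p_{-1}=1, q_{-2}=1, q_{-1}=0), until the denominator exceeds 25:
  i=0: a_0=4, p_0 = 4*1 + 0 = 4, q_0 = 4*0 + 1 = 1.
  i=1: a_1=1, p_1 = 1*4 + 1 = 5, q_1 = 1*1 + 0 = 1.
  i=2: a_2=1, p_2 = 1*5 + 4 = 9, q_2 = 1*1 + 1 = 2.
  i=3: a_3=1, p_3 = 1*9 + 5 = 14, q_3 = 1*2 + 1 = 3.
  i=4: a_4=10, p_4 = 10*14 + 9 = 149, q_4 = 10*3 + 2 = 32.
q_4 = 32 > 25, so the last convergent with denominator <= 25 is p_3/q_3 = 14/3.
The closest fraction with denominator <= 25 is either p_3/q_3 or the intermediate fraction (k*p_3 + p_2)/(k*q_3 + q_2) with the largest k >= 1 whose denominator stays <= 25; these approach x as k grows, and every other convergent or intermediate fraction in range is farther away.
Largest k: floor((25 - q_2)/q_3) = floor((25 - 2)/3) = 7.
That gives (7*14 + 9)/(7*3 + 2) = 107/23.
Compare the errors: |x - 14/3| = |1057*3 - 14*227|/(227*3) = 7/681, and |x - 107/23| = |1057*23 - 107*227|/(227*23) = 22/5221.
Cross-multiplying, 22*681 = 14982 < 36547 = 7*5221, so 22/5221 is smaller: the intermediate fraction 107/23 is closer to x than 14/3.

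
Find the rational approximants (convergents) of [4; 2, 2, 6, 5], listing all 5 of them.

4/1, 9/2, 22/5, 141/32, 727/165

Using the convergent recurrence p_i = a_i*p_{i-1} + p_{i-2}, q_i = a_i*q_{i-1} + q_{i-2} with p_{-2}=0, p_{-1}=1, q_{-2}=1, q_{-1}=0:
  i=0: a_0=4, p_0 = 4*1 + 0 = 4, q_0 = 4*0 + 1 = 1.
  i=1: a_1=2, p_1 = 2*4 + 1 = 9, q_1 = 2*1 + 0 = 2.
  i=2: a_2=2, p_2 = 2*9 + 4 = 22, q_2 = 2*2 + 1 = 5.
  i=3: a_3=6, p_3 = 6*22 + 9 = 141, q_3 = 6*5 + 2 = 32.
  i=4: a_4=5, p_4 = 5*141 + 22 = 727, q_4 = 5*32 + 5 = 165.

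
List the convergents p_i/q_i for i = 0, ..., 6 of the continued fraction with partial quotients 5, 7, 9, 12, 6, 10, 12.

5/1, 36/7, 329/64, 3984/775, 24233/4714, 246314/47915, 2980001/579694

Using the convergent recurrence p_i = a_i*p_{i-1} + p_{i-2}, q_i = a_i*q_{i-1} + q_{i-2} with p_{-2}=0, p_{-1}=1, q_{-2}=1, q_{-1}=0:
  i=0: a_0=5, p_0 = 5*1 + 0 = 5, q_0 = 5*0 + 1 = 1.
  i=1: a_1=7, p_1 = 7*5 + 1 = 36, q_1 = 7*1 + 0 = 7.
  i=2: a_2=9, p_2 = 9*36 + 5 = 329, q_2 = 9*7 + 1 = 64.
  i=3: a_3=12, p_3 = 12*329 + 36 = 3984, q_3 = 12*64 + 7 = 775.
  i=4: a_4=6, p_4 = 6*3984 + 329 = 24233, q_4 = 6*775 + 64 = 4714.
  i=5: a_5=10, p_5 = 10*24233 + 3984 = 246314, q_5 = 10*4714 + 775 = 47915.
  i=6: a_6=12, p_6 = 12*246314 + 24233 = 2980001, q_6 = 12*47915 + 4714 = 579694.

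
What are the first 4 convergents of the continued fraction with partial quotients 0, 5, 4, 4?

Using the convergent recurrence p_i = a_i*p_{i-1} + p_{i-2}, q_i = a_i*q_{i-1} + q_{i-2} with p_{-2}=0, p_{-1}=1, q_{-2}=1, q_{-1}=0:
  i=0: a_0=0, p_0 = 0*1 + 0 = 0, q_0 = 0*0 + 1 = 1.
  i=1: a_1=5, p_1 = 5*0 + 1 = 1, q_1 = 5*1 + 0 = 5.
  i=2: a_2=4, p_2 = 4*1 + 0 = 4, q_2 = 4*5 + 1 = 21.
  i=3: a_3=4, p_3 = 4*4 + 1 = 17, q_3 = 4*21 + 5 = 89.

0/1, 1/5, 4/21, 17/89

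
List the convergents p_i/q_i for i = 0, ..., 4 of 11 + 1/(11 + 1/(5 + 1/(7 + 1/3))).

Using the convergent recurrence p_i = a_i*p_{i-1} + p_{i-2}, q_i = a_i*q_{i-1} + q_{i-2} with p_{-2}=0, p_{-1}=1, q_{-2}=1, q_{-1}=0:
  i=0: a_0=11, p_0 = 11*1 + 0 = 11, q_0 = 11*0 + 1 = 1.
  i=1: a_1=11, p_1 = 11*11 + 1 = 122, q_1 = 11*1 + 0 = 11.
  i=2: a_2=5, p_2 = 5*122 + 11 = 621, q_2 = 5*11 + 1 = 56.
  i=3: a_3=7, p_3 = 7*621 + 122 = 4469, q_3 = 7*56 + 11 = 403.
  i=4: a_4=3, p_4 = 3*4469 + 621 = 14028, q_4 = 3*403 + 56 = 1265.

11/1, 122/11, 621/56, 4469/403, 14028/1265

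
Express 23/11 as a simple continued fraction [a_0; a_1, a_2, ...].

[2; 11]

Run the Euclidean algorithm on 23 and 11; the successive quotients are the partial quotients a_0, a_1, ... (each step inverts the fractional part left over by the previous one):
  23 = 2*11 + 1, so a_0 = 2.
  11 = 11*1 + 0, so a_1 = 11.
The remainder reaches 0 after 2 divisions, so the expansion has 2 partial quotients, read off in order.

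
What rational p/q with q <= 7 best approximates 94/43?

Expand x = 94/43 as a continued fraction with the Euclidean algorithm:
  94 = 2*43 + 8, so a_0 = 2.
  43 = 5*8 + 3, so a_1 = 5.
  8 = 2*3 + 2, so a_2 = 2.
  3 = 1*2 + 1, so a_3 = 1.
  2 = 2*1 + 0, so a_4 = 2.
so x = [2; 5, 2, 1, 2].
Convergents (p_i = a_i*p_{i-1} + p_{i-2}, q_i = a_i*q_{i-1} + q_{i-2} with p_{-2}=0, p_{-1}=1, q_{-2}=1, q_{-1}=0), until the denominator exceeds 7:
  i=0: a_0=2, p_0 = 2*1 + 0 = 2, q_0 = 2*0 + 1 = 1.
  i=1: a_1=5, p_1 = 5*2 + 1 = 11, q_1 = 5*1 + 0 = 5.
  i=2: a_2=2, p_2 = 2*11 + 2 = 24, q_2 = 2*5 + 1 = 11.
q_2 = 11 > 7, so the last convergent with denominator <= 7 is p_1/q_1 = 11/5.
The closest fraction with denominator <= 7 is either p_1/q_1 or the intermediate fraction (k*p_1 + p_0)/(k*q_1 + q_0) with the largest k >= 1 whose denominator stays <= 7; these approach x as k grows, and every other convergent or intermediate fraction in range is farther away.
Largest k: floor((7 - q_0)/q_1) = floor((7 - 1)/5) = 1.
That gives (1*11 + 2)/(1*5 + 1) = 13/6.
Compare the errors: |x - 11/5| = |94*5 - 11*43|/(43*5) = 3/215, and |x - 13/6| = |94*6 - 13*43|/(43*6) = 5/258.
Cross-multiplying, 3*258 = 774 < 1075 = 5*215, so 3/215 is smaller: the convergent 11/5 is closer to x than 13/6.

11/5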